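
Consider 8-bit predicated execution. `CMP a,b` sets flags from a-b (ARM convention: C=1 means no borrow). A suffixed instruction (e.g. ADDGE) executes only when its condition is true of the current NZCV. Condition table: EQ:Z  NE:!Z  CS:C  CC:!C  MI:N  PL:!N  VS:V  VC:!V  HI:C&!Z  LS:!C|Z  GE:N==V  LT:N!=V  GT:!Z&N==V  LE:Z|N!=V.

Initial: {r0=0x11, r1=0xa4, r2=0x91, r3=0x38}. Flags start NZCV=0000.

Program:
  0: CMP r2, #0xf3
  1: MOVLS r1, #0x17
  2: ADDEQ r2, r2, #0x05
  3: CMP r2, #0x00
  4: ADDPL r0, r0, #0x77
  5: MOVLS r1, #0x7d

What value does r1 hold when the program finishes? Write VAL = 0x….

VAL = 0x17

[0] flags=1000 → (cmp)
[1] flags=1000 LS?T → r1=0x17
[2] flags=1000 EQ?F → skip
[3] flags=1010 → (cmp)
[4] flags=1010 PL?F → skip
[5] flags=1010 LS?F → skip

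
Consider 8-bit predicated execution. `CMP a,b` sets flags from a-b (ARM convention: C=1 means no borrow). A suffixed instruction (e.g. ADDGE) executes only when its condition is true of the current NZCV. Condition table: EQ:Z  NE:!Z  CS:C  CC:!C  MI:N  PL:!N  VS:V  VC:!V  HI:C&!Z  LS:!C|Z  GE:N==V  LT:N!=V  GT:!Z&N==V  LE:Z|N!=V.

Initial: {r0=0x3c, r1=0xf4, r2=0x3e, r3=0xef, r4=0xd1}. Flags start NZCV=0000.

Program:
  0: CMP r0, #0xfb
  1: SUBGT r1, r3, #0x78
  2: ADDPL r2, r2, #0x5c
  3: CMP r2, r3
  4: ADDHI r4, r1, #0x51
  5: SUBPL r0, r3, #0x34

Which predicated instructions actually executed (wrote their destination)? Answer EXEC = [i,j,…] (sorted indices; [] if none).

EXEC = [1,2]

0: ✓ CMP  NZCV=0000
1: ✓ SUBGT  r1←0x77
2: ✓ ADDPL  r2←0x9a
3: ✓ CMP  NZCV=1000
4: · ADDHI
5: · SUBPL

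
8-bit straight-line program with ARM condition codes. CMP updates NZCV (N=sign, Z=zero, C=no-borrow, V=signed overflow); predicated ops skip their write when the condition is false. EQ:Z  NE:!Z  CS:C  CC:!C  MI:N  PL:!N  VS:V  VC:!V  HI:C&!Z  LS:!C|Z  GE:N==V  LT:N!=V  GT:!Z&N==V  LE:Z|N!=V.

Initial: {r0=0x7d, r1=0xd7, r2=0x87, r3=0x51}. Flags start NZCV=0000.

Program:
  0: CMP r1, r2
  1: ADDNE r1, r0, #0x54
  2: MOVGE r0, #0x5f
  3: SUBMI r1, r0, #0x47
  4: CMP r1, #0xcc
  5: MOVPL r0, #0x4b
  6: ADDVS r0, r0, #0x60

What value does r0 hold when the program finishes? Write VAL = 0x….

0: ✓ CMP  NZCV=0010
1: ✓ ADDNE  r1←0xd1
2: ✓ MOVGE  r0←0x5f
3: · SUBMI
4: ✓ CMP  NZCV=0010
5: ✓ MOVPL  r0←0x4b
6: · ADDVS

VAL = 0x4b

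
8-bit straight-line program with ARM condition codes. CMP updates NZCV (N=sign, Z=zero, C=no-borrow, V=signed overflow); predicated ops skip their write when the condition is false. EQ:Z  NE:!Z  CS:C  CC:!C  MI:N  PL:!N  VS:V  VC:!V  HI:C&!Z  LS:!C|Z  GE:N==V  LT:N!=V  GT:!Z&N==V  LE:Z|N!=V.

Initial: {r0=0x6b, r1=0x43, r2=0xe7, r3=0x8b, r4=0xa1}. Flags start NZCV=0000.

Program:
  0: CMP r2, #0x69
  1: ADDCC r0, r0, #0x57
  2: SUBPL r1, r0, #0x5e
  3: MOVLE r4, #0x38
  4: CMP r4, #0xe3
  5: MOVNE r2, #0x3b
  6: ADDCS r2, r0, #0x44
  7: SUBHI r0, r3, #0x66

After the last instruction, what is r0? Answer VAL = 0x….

[0] flags=0011 → (cmp)
[1] flags=0011 CC?F → skip
[2] flags=0011 PL?T → r1=0x0d
[3] flags=0011 LE?T → r4=0x38
[4] flags=0000 → (cmp)
[5] flags=0000 NE?T → r2=0x3b
[6] flags=0000 CS?F → skip
[7] flags=0000 HI?F → skip

VAL = 0x6b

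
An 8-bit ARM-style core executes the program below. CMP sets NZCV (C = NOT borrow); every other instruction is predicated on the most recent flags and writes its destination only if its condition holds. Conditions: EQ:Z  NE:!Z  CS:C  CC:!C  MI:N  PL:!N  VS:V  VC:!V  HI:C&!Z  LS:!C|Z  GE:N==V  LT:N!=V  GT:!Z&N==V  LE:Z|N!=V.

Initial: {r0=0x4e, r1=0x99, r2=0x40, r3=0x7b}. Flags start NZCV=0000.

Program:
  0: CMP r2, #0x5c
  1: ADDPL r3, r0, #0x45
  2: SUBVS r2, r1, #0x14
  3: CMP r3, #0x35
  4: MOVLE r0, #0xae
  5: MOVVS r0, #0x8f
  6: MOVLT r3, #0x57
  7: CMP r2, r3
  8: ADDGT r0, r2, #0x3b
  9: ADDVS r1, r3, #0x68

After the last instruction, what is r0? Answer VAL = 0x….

VAL = 0x4e

0: ✓ CMP  NZCV=1000
1: · ADDPL
2: · SUBVS
3: ✓ CMP  NZCV=0010
4: · MOVLE
5: · MOVVS
6: · MOVLT
7: ✓ CMP  NZCV=1000
8: · ADDGT
9: · ADDVS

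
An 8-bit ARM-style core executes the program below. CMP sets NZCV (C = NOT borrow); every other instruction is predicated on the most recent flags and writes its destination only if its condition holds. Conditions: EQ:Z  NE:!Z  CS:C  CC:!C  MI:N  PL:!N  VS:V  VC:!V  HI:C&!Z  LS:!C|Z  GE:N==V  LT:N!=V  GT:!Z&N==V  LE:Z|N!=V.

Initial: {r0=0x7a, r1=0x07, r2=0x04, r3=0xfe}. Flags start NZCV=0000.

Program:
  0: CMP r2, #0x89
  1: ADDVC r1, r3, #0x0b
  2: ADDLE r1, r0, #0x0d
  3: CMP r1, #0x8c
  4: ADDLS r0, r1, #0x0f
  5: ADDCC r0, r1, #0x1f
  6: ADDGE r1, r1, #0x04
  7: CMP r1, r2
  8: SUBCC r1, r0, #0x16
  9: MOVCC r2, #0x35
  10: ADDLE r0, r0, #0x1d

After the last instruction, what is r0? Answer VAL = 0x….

VAL = 0x28

0: ✓ CMP  NZCV=0000
1: ✓ ADDVC  r1←0x09
2: · ADDLE
3: ✓ CMP  NZCV=0000
4: ✓ ADDLS  r0←0x18
5: ✓ ADDCC  r0←0x28
6: ✓ ADDGE  r1←0x0d
7: ✓ CMP  NZCV=0010
8: · SUBCC
9: · MOVCC
10: · ADDLE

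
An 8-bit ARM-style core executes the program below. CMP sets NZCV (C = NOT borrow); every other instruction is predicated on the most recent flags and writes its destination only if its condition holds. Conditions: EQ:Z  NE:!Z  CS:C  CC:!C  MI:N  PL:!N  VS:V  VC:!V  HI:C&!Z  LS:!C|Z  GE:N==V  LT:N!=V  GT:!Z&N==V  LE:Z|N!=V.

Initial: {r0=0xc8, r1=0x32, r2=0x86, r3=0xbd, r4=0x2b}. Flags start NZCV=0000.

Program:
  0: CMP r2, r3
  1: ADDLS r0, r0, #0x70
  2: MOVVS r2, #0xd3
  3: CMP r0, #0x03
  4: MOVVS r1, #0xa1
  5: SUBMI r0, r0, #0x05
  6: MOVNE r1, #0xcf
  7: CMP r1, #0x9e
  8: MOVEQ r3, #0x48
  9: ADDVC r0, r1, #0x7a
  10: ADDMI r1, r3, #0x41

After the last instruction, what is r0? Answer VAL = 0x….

VAL = 0x49

0: ✓ CMP  NZCV=1000
1: ✓ ADDLS  r0←0x38
2: · MOVVS
3: ✓ CMP  NZCV=0010
4: · MOVVS
5: · SUBMI
6: ✓ MOVNE  r1←0xcf
7: ✓ CMP  NZCV=0010
8: · MOVEQ
9: ✓ ADDVC  r0←0x49
10: · ADDMI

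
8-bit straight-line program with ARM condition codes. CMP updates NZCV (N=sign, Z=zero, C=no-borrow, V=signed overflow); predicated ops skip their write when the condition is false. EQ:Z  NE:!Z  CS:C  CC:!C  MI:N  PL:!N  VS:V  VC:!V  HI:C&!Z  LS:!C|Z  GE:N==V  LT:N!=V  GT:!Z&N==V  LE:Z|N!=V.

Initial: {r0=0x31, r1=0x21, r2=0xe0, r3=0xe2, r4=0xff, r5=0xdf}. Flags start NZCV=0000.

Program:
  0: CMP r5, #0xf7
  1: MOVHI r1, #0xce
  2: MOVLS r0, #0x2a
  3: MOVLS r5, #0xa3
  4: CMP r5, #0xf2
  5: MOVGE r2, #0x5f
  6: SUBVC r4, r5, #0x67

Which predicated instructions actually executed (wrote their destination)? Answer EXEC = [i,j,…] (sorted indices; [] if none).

0: ✓ CMP  NZCV=1000
1: · MOVHI
2: ✓ MOVLS  r0←0x2a
3: ✓ MOVLS  r5←0xa3
4: ✓ CMP  NZCV=1000
5: · MOVGE
6: ✓ SUBVC  r4←0x3c

EXEC = [2,3,6]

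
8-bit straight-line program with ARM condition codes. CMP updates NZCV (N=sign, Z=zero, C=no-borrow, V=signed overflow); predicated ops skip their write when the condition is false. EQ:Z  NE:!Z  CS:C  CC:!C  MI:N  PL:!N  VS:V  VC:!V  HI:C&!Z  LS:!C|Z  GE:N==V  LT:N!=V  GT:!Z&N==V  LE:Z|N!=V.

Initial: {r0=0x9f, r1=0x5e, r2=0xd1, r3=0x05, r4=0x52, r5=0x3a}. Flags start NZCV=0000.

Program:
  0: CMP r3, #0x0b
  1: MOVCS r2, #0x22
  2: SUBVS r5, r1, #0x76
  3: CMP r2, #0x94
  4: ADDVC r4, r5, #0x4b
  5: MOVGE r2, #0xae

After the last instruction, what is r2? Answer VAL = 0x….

VAL = 0xae

[0] flags=1000 → (cmp)
[1] flags=1000 CS?F → skip
[2] flags=1000 VS?F → skip
[3] flags=0010 → (cmp)
[4] flags=0010 VC?T → r4=0x85
[5] flags=0010 GE?T → r2=0xae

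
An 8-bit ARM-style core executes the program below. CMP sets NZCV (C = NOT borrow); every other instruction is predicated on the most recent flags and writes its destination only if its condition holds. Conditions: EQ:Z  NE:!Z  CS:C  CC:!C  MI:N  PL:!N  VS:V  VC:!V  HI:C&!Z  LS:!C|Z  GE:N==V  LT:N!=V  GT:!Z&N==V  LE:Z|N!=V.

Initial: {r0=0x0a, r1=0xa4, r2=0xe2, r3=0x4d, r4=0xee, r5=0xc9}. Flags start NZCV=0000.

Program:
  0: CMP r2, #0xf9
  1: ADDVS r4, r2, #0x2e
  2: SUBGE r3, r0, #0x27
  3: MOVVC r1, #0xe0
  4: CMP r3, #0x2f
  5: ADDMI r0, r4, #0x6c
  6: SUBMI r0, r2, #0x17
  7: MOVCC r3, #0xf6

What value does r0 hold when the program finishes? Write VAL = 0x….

VAL = 0x0a

0: ✓ CMP  NZCV=1000
1: · ADDVS
2: · SUBGE
3: ✓ MOVVC  r1←0xe0
4: ✓ CMP  NZCV=0010
5: · ADDMI
6: · SUBMI
7: · MOVCC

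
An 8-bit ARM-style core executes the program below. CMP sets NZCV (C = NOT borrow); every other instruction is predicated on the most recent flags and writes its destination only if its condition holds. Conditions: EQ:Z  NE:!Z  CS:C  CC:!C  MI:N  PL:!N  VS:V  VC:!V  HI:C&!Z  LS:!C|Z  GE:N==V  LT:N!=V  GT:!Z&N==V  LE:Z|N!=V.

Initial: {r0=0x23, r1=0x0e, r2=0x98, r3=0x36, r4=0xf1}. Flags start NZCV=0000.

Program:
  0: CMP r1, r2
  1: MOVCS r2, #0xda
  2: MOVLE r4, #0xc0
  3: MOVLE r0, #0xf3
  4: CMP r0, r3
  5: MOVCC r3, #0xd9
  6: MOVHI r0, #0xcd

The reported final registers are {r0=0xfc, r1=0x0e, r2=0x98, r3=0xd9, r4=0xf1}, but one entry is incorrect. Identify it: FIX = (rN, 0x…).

FIX = (r0, 0x23)

[0] flags=0000 → (cmp)
[1] flags=0000 CS?F → skip
[2] flags=0000 LE?F → skip
[3] flags=0000 LE?F → skip
[4] flags=1000 → (cmp)
[5] flags=1000 CC?T → r3=0xd9
[6] flags=1000 HI?F → skip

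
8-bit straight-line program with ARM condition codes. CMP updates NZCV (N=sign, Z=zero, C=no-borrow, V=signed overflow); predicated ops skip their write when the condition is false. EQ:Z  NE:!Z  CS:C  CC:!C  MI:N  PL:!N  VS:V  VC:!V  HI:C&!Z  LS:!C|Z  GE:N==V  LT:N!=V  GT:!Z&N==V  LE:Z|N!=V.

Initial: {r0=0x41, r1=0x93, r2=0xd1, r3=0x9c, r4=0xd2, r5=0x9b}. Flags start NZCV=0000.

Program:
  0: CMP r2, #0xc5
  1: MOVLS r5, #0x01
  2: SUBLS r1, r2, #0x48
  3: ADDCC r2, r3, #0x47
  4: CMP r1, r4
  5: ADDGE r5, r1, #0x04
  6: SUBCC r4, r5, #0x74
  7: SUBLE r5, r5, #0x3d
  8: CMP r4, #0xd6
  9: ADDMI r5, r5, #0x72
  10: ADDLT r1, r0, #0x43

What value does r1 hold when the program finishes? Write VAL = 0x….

VAL = 0x93

[0] flags=0010 → (cmp)
[1] flags=0010 LS?F → skip
[2] flags=0010 LS?F → skip
[3] flags=0010 CC?F → skip
[4] flags=1000 → (cmp)
[5] flags=1000 GE?F → skip
[6] flags=1000 CC?T → r4=0x27
[7] flags=1000 LE?T → r5=0x5e
[8] flags=0000 → (cmp)
[9] flags=0000 MI?F → skip
[10] flags=0000 LT?F → skip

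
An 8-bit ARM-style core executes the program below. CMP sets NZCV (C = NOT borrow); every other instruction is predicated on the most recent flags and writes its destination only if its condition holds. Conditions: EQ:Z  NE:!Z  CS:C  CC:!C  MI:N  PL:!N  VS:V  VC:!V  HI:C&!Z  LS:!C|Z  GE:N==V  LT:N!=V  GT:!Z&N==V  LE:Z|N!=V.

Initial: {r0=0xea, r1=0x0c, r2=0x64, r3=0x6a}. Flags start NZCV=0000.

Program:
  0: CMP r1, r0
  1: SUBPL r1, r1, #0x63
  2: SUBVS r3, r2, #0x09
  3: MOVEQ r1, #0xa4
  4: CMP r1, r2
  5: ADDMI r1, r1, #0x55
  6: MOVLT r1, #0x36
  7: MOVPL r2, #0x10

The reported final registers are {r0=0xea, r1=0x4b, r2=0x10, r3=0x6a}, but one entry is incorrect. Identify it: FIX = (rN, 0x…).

0: ✓ CMP  NZCV=0000
1: ✓ SUBPL  r1←0xa9
2: · SUBVS
3: · MOVEQ
4: ✓ CMP  NZCV=0011
5: · ADDMI
6: ✓ MOVLT  r1←0x36
7: ✓ MOVPL  r2←0x10

FIX = (r1, 0x36)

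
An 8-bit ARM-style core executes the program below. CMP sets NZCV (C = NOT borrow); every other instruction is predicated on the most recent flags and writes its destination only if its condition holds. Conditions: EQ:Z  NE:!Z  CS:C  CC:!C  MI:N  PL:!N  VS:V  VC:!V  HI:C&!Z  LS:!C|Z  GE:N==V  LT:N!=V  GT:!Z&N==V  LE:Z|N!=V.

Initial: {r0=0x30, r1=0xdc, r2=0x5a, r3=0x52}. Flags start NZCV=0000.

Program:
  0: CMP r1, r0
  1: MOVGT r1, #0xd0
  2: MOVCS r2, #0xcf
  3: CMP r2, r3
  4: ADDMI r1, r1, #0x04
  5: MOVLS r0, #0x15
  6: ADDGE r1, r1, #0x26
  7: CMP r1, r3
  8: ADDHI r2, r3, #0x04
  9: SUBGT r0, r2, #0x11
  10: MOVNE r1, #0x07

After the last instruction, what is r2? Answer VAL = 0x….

0: ✓ CMP  NZCV=1010
1: · MOVGT
2: ✓ MOVCS  r2←0xcf
3: ✓ CMP  NZCV=0011
4: · ADDMI
5: · MOVLS
6: · ADDGE
7: ✓ CMP  NZCV=1010
8: ✓ ADDHI  r2←0x56
9: · SUBGT
10: ✓ MOVNE  r1←0x07

VAL = 0x56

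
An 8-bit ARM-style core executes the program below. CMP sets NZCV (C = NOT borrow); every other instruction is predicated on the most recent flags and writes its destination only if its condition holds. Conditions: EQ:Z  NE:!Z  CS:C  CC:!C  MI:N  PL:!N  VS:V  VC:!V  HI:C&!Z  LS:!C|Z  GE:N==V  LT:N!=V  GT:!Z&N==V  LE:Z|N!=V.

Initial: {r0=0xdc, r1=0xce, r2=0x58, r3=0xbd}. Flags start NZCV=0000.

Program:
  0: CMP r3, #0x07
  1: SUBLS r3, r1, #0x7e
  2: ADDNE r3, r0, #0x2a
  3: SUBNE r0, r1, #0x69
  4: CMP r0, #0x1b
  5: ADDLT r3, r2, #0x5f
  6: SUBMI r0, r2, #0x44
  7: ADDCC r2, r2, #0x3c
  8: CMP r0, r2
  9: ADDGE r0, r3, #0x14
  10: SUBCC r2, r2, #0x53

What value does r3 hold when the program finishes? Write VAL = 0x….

[0] flags=1010 → (cmp)
[1] flags=1010 LS?F → skip
[2] flags=1010 NE?T → r3=0x06
[3] flags=1010 NE?T → r0=0x65
[4] flags=0010 → (cmp)
[5] flags=0010 LT?F → skip
[6] flags=0010 MI?F → skip
[7] flags=0010 CC?F → skip
[8] flags=0010 → (cmp)
[9] flags=0010 GE?T → r0=0x1a
[10] flags=0010 CC?F → skip

VAL = 0x06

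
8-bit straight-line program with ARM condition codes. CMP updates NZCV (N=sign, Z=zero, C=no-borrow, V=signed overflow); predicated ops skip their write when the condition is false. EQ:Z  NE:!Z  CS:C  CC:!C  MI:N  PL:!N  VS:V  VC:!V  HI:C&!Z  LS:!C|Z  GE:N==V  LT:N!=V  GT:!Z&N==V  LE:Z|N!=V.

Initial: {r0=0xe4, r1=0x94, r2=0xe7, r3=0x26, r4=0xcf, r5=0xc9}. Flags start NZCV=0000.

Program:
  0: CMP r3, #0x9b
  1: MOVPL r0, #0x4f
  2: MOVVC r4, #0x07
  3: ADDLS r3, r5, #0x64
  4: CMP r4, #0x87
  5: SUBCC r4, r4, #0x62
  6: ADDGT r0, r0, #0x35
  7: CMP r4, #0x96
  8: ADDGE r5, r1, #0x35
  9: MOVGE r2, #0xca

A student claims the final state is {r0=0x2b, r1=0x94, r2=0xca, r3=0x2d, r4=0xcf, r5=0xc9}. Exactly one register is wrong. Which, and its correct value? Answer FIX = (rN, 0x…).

0: ✓ CMP  NZCV=1001
1: · MOVPL
2: · MOVVC
3: ✓ ADDLS  r3←0x2d
4: ✓ CMP  NZCV=0010
5: · SUBCC
6: ✓ ADDGT  r0←0x19
7: ✓ CMP  NZCV=0010
8: ✓ ADDGE  r5←0xc9
9: ✓ MOVGE  r2←0xca

FIX = (r0, 0x19)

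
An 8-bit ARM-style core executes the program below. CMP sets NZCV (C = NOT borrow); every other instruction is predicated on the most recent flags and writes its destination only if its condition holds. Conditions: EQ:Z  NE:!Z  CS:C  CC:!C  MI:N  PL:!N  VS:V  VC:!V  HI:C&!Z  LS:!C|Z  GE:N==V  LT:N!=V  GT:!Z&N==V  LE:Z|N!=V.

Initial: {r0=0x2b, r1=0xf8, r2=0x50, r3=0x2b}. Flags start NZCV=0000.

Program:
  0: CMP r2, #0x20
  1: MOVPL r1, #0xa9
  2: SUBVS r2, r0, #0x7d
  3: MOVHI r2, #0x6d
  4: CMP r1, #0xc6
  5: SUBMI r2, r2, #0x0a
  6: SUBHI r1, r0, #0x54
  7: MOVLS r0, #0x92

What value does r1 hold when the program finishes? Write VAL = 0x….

VAL = 0xa9

0: ✓ CMP  NZCV=0010
1: ✓ MOVPL  r1←0xa9
2: · SUBVS
3: ✓ MOVHI  r2←0x6d
4: ✓ CMP  NZCV=1000
5: ✓ SUBMI  r2←0x63
6: · SUBHI
7: ✓ MOVLS  r0←0x92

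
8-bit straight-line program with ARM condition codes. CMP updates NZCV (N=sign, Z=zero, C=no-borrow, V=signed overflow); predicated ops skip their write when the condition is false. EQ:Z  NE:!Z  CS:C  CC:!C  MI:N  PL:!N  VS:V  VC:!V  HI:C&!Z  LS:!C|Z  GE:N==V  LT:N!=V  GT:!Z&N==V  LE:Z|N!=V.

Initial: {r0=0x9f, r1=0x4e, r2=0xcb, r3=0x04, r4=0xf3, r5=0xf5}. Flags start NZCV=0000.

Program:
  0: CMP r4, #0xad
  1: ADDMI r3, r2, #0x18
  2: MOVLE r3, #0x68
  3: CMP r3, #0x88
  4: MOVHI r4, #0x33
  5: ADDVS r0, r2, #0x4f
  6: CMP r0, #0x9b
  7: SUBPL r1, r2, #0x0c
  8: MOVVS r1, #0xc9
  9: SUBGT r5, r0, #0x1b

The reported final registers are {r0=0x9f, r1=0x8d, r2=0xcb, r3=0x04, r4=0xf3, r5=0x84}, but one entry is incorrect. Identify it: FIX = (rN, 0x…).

[0] flags=0010 → (cmp)
[1] flags=0010 MI?F → skip
[2] flags=0010 LE?F → skip
[3] flags=0000 → (cmp)
[4] flags=0000 HI?F → skip
[5] flags=0000 VS?F → skip
[6] flags=0010 → (cmp)
[7] flags=0010 PL?T → r1=0xbf
[8] flags=0010 VS?F → skip
[9] flags=0010 GT?T → r5=0x84

FIX = (r1, 0xbf)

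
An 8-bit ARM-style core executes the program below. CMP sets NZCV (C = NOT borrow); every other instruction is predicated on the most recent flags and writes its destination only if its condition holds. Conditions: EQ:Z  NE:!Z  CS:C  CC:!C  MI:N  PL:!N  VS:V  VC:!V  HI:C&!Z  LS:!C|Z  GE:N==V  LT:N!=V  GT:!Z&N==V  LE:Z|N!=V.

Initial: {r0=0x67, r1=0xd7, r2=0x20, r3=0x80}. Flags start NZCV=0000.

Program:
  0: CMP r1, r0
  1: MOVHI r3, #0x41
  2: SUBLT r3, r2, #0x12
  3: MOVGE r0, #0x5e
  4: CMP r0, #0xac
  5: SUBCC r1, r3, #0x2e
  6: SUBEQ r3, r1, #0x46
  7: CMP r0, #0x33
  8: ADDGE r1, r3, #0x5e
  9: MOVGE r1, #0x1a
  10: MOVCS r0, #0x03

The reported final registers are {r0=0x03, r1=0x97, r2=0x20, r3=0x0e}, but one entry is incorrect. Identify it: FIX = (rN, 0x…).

FIX = (r1, 0x1a)

0: ✓ CMP  NZCV=0011
1: ✓ MOVHI  r3←0x41
2: ✓ SUBLT  r3←0x0e
3: · MOVGE
4: ✓ CMP  NZCV=1001
5: ✓ SUBCC  r1←0xe0
6: · SUBEQ
7: ✓ CMP  NZCV=0010
8: ✓ ADDGE  r1←0x6c
9: ✓ MOVGE  r1←0x1a
10: ✓ MOVCS  r0←0x03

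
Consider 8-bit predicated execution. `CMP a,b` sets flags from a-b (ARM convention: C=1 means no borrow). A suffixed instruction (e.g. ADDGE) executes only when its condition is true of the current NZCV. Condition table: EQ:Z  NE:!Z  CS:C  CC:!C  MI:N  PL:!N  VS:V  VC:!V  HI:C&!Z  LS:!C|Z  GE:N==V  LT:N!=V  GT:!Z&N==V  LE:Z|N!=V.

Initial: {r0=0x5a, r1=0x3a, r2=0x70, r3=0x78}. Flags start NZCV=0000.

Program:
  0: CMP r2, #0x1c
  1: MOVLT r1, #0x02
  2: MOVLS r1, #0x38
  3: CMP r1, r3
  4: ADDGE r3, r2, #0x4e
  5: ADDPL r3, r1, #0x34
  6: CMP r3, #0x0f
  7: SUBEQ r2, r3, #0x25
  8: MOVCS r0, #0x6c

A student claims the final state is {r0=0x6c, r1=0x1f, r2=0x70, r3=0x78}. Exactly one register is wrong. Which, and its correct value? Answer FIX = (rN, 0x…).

FIX = (r1, 0x3a)

0: ✓ CMP  NZCV=0010
1: · MOVLT
2: · MOVLS
3: ✓ CMP  NZCV=1000
4: · ADDGE
5: · ADDPL
6: ✓ CMP  NZCV=0010
7: · SUBEQ
8: ✓ MOVCS  r0←0x6c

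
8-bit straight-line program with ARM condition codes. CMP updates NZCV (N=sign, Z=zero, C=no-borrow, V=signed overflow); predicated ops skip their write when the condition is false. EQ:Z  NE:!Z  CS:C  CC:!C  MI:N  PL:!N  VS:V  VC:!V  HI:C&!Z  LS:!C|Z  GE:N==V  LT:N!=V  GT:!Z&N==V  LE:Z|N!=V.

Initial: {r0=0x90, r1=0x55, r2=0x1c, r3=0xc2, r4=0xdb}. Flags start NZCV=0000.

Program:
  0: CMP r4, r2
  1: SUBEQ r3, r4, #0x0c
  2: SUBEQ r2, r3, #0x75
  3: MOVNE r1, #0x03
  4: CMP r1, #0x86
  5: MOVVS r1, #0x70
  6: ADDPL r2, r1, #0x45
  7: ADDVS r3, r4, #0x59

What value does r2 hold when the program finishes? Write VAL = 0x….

[0] flags=1010 → (cmp)
[1] flags=1010 EQ?F → skip
[2] flags=1010 EQ?F → skip
[3] flags=1010 NE?T → r1=0x03
[4] flags=0000 → (cmp)
[5] flags=0000 VS?F → skip
[6] flags=0000 PL?T → r2=0x48
[7] flags=0000 VS?F → skip

VAL = 0x48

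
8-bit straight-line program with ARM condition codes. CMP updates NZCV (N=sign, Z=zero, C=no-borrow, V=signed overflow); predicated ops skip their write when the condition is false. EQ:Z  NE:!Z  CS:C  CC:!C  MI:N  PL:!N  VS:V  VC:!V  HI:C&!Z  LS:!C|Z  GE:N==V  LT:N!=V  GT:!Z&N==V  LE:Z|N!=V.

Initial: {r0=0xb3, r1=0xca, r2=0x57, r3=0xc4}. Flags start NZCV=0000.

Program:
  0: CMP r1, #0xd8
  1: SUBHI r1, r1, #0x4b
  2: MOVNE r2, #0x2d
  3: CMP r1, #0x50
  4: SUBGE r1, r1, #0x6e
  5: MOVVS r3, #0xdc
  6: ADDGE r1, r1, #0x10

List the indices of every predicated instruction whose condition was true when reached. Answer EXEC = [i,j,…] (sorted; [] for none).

EXEC = [2,5]

[0] flags=1000 → (cmp)
[1] flags=1000 HI?F → skip
[2] flags=1000 NE?T → r2=0x2d
[3] flags=0011 → (cmp)
[4] flags=0011 GE?F → skip
[5] flags=0011 VS?T → r3=0xdc
[6] flags=0011 GE?F → skip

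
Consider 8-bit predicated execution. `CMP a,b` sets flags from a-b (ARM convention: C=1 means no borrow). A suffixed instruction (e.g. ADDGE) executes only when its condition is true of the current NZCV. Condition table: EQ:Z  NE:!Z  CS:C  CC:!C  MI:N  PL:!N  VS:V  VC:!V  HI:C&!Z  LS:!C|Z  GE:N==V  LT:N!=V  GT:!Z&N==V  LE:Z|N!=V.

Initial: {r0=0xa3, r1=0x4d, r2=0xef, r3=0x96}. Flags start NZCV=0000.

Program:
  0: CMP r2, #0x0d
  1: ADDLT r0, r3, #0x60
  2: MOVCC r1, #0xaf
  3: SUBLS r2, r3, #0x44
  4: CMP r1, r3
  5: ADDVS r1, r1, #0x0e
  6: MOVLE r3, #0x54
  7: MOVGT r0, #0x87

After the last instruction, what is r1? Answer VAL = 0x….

VAL = 0x5b

0: ✓ CMP  NZCV=1010
1: ✓ ADDLT  r0←0xf6
2: · MOVCC
3: · SUBLS
4: ✓ CMP  NZCV=1001
5: ✓ ADDVS  r1←0x5b
6: · MOVLE
7: ✓ MOVGT  r0←0x87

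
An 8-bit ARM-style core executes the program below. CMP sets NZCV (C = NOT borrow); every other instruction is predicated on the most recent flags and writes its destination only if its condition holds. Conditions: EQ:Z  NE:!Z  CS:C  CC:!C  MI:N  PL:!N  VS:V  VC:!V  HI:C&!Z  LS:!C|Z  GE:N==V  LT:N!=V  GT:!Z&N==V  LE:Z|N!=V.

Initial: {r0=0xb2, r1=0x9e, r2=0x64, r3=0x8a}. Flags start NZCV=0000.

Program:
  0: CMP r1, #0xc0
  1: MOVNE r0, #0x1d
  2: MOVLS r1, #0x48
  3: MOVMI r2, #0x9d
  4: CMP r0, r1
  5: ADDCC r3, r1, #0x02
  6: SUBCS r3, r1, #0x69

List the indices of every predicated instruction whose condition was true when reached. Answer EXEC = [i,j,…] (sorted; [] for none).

EXEC = [1,2,3,5]

[0] flags=1000 → (cmp)
[1] flags=1000 NE?T → r0=0x1d
[2] flags=1000 LS?T → r1=0x48
[3] flags=1000 MI?T → r2=0x9d
[4] flags=1000 → (cmp)
[5] flags=1000 CC?T → r3=0x4a
[6] flags=1000 CS?F → skip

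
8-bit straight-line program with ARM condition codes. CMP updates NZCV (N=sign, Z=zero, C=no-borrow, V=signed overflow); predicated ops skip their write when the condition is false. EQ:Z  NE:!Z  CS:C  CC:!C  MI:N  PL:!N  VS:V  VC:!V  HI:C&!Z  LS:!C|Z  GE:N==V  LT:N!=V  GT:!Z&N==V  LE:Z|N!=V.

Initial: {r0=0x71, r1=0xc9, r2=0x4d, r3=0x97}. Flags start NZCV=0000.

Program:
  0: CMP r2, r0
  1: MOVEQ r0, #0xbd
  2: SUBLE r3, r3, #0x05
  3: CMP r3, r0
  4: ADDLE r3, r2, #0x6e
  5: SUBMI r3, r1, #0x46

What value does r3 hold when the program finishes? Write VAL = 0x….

0: ✓ CMP  NZCV=1000
1: · MOVEQ
2: ✓ SUBLE  r3←0x92
3: ✓ CMP  NZCV=0011
4: ✓ ADDLE  r3←0xbb
5: · SUBMI

VAL = 0xbb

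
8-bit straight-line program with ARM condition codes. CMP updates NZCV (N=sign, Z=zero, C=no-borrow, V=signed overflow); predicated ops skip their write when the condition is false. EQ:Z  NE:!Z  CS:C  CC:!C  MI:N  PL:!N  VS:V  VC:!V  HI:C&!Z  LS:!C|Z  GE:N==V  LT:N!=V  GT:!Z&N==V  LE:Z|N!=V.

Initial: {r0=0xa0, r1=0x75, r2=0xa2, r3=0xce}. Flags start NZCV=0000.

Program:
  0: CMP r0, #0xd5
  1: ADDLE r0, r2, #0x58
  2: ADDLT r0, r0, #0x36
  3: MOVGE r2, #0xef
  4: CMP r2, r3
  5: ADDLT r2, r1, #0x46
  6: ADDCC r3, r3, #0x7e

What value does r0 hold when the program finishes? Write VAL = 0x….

VAL = 0x30

[0] flags=1000 → (cmp)
[1] flags=1000 LE?T → r0=0xfa
[2] flags=1000 LT?T → r0=0x30
[3] flags=1000 GE?F → skip
[4] flags=1000 → (cmp)
[5] flags=1000 LT?T → r2=0xbb
[6] flags=1000 CC?T → r3=0x4c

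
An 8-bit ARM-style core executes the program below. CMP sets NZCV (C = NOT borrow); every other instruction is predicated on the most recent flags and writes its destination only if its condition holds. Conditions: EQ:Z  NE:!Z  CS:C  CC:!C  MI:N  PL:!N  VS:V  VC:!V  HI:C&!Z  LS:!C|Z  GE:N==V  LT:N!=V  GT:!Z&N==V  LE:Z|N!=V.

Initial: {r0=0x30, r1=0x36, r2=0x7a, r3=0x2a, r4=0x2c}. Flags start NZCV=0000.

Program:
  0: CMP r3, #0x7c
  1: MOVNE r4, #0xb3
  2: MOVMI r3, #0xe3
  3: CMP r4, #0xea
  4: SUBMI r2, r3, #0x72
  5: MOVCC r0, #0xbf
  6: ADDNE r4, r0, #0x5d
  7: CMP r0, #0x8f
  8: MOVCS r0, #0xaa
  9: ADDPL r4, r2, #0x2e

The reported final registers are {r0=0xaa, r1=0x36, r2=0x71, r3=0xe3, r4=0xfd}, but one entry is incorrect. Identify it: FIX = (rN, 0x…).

FIX = (r4, 0x9f)

[0] flags=1000 → (cmp)
[1] flags=1000 NE?T → r4=0xb3
[2] flags=1000 MI?T → r3=0xe3
[3] flags=1000 → (cmp)
[4] flags=1000 MI?T → r2=0x71
[5] flags=1000 CC?T → r0=0xbf
[6] flags=1000 NE?T → r4=0x1c
[7] flags=0010 → (cmp)
[8] flags=0010 CS?T → r0=0xaa
[9] flags=0010 PL?T → r4=0x9f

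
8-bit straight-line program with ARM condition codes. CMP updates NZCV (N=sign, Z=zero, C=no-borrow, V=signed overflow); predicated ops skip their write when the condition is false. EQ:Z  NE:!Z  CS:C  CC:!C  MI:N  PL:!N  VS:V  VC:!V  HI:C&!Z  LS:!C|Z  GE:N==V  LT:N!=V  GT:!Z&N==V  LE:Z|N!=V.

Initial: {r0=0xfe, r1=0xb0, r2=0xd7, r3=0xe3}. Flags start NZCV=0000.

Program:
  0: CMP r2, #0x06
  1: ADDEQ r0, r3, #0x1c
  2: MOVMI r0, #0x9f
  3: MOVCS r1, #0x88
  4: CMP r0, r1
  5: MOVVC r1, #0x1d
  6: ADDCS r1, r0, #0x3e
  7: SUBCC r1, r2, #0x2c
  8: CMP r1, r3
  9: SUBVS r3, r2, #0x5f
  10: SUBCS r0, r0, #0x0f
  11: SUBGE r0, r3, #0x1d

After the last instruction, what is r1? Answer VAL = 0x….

0: ✓ CMP  NZCV=1010
1: · ADDEQ
2: ✓ MOVMI  r0←0x9f
3: ✓ MOVCS  r1←0x88
4: ✓ CMP  NZCV=0010
5: ✓ MOVVC  r1←0x1d
6: ✓ ADDCS  r1←0xdd
7: · SUBCC
8: ✓ CMP  NZCV=1000
9: · SUBVS
10: · SUBCS
11: · SUBGE

VAL = 0xdd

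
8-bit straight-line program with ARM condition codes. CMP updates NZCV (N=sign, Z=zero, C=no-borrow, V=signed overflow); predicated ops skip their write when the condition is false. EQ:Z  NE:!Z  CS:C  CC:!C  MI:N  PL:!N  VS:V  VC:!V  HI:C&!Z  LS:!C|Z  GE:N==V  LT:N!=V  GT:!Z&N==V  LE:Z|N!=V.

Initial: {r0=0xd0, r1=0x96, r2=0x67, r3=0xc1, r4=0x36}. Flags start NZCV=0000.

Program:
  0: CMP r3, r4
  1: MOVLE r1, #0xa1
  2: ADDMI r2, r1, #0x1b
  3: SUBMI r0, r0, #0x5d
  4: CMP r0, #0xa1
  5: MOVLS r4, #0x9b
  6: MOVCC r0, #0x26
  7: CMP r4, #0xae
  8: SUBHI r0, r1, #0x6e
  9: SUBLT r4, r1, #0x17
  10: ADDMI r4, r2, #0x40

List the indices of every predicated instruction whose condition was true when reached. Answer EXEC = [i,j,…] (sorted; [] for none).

EXEC = [1,2,3,5,6,9,10]

[0] flags=1010 → (cmp)
[1] flags=1010 LE?T → r1=0xa1
[2] flags=1010 MI?T → r2=0xbc
[3] flags=1010 MI?T → r0=0x73
[4] flags=1001 → (cmp)
[5] flags=1001 LS?T → r4=0x9b
[6] flags=1001 CC?T → r0=0x26
[7] flags=1000 → (cmp)
[8] flags=1000 HI?F → skip
[9] flags=1000 LT?T → r4=0x8a
[10] flags=1000 MI?T → r4=0xfc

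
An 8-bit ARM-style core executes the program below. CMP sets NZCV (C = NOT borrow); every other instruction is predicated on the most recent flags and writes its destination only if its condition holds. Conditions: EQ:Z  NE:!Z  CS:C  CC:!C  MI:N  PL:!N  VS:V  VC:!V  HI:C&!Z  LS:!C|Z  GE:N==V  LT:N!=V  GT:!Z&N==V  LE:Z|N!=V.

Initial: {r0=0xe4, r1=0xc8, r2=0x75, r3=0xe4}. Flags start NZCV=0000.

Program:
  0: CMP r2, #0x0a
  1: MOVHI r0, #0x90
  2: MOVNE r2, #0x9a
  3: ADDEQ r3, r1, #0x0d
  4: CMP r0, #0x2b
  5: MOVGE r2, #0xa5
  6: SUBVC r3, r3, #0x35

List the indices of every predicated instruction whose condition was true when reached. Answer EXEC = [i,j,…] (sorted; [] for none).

0: ✓ CMP  NZCV=0010
1: ✓ MOVHI  r0←0x90
2: ✓ MOVNE  r2←0x9a
3: · ADDEQ
4: ✓ CMP  NZCV=0011
5: · MOVGE
6: · SUBVC

EXEC = [1,2]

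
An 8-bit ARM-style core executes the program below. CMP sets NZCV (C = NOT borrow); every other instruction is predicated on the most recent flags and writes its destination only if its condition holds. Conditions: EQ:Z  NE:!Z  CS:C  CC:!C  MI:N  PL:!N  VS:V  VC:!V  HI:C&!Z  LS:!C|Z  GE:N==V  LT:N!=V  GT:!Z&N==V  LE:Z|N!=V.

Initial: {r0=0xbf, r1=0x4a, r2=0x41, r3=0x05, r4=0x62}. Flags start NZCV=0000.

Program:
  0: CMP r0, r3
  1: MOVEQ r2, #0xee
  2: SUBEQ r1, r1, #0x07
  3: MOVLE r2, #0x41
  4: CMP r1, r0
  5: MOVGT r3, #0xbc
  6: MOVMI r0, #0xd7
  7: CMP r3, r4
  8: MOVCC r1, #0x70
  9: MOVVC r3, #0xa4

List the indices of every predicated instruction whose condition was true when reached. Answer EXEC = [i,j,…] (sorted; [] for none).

[0] flags=1010 → (cmp)
[1] flags=1010 EQ?F → skip
[2] flags=1010 EQ?F → skip
[3] flags=1010 LE?T → r2=0x41
[4] flags=1001 → (cmp)
[5] flags=1001 GT?T → r3=0xbc
[6] flags=1001 MI?T → r0=0xd7
[7] flags=0011 → (cmp)
[8] flags=0011 CC?F → skip
[9] flags=0011 VC?F → skip

EXEC = [3,5,6]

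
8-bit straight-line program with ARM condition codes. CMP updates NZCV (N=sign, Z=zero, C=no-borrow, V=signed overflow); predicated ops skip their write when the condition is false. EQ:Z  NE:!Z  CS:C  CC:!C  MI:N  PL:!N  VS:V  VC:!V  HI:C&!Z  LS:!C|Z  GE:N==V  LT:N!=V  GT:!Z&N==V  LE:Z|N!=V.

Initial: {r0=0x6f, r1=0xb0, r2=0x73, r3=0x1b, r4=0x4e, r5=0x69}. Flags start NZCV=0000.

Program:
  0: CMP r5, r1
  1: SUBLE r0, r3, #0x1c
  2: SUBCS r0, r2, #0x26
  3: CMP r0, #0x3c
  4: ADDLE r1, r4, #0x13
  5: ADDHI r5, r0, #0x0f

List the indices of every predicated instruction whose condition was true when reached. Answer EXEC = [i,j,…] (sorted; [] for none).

[0] flags=1001 → (cmp)
[1] flags=1001 LE?F → skip
[2] flags=1001 CS?F → skip
[3] flags=0010 → (cmp)
[4] flags=0010 LE?F → skip
[5] flags=0010 HI?T → r5=0x7e

EXEC = [5]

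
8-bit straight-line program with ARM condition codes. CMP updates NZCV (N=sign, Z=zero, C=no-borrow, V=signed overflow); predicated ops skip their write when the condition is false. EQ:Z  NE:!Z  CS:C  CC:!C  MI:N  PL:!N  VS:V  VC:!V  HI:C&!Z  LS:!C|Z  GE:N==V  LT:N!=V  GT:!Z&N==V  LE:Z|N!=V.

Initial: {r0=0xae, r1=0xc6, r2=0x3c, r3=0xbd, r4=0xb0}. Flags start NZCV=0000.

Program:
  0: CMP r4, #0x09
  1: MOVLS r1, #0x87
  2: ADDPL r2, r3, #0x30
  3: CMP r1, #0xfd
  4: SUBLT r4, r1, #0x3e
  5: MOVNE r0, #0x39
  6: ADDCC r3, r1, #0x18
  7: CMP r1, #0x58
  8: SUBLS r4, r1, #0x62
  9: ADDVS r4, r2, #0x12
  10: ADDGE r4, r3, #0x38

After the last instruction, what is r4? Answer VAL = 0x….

0: ✓ CMP  NZCV=1010
1: · MOVLS
2: · ADDPL
3: ✓ CMP  NZCV=1000
4: ✓ SUBLT  r4←0x88
5: ✓ MOVNE  r0←0x39
6: ✓ ADDCC  r3←0xde
7: ✓ CMP  NZCV=0011
8: · SUBLS
9: ✓ ADDVS  r4←0x4e
10: · ADDGE

VAL = 0x4e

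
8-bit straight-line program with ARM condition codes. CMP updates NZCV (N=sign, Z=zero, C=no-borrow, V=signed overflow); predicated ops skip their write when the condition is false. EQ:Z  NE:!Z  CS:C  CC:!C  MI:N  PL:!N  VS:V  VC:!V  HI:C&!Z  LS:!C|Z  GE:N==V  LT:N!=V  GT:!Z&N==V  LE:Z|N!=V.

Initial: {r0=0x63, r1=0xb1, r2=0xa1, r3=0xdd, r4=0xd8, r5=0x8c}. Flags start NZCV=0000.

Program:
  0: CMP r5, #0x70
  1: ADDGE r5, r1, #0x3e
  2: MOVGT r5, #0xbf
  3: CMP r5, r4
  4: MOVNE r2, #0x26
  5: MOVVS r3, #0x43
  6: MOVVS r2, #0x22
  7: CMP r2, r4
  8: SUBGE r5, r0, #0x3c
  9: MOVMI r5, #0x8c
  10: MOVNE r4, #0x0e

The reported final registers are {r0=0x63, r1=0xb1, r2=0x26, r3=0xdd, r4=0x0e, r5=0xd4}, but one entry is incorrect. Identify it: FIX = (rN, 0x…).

FIX = (r5, 0x27)

[0] flags=0011 → (cmp)
[1] flags=0011 GE?F → skip
[2] flags=0011 GT?F → skip
[3] flags=1000 → (cmp)
[4] flags=1000 NE?T → r2=0x26
[5] flags=1000 VS?F → skip
[6] flags=1000 VS?F → skip
[7] flags=0000 → (cmp)
[8] flags=0000 GE?T → r5=0x27
[9] flags=0000 MI?F → skip
[10] flags=0000 NE?T → r4=0x0e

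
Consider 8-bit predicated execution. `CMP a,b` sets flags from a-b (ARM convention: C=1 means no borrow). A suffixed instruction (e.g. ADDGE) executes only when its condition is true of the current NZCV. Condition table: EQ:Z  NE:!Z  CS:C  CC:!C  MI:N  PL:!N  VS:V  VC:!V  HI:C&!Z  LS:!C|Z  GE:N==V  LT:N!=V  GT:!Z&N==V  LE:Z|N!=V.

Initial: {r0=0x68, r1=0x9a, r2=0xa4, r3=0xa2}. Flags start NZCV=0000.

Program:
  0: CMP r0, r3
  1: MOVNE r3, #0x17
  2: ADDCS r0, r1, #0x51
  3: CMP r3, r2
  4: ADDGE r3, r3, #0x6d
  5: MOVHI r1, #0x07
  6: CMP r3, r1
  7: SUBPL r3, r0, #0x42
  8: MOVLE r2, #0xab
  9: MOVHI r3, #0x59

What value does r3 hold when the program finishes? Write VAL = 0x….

VAL = 0x84

0: ✓ CMP  NZCV=1001
1: ✓ MOVNE  r3←0x17
2: · ADDCS
3: ✓ CMP  NZCV=0000
4: ✓ ADDGE  r3←0x84
5: · MOVHI
6: ✓ CMP  NZCV=1000
7: · SUBPL
8: ✓ MOVLE  r2←0xab
9: · MOVHI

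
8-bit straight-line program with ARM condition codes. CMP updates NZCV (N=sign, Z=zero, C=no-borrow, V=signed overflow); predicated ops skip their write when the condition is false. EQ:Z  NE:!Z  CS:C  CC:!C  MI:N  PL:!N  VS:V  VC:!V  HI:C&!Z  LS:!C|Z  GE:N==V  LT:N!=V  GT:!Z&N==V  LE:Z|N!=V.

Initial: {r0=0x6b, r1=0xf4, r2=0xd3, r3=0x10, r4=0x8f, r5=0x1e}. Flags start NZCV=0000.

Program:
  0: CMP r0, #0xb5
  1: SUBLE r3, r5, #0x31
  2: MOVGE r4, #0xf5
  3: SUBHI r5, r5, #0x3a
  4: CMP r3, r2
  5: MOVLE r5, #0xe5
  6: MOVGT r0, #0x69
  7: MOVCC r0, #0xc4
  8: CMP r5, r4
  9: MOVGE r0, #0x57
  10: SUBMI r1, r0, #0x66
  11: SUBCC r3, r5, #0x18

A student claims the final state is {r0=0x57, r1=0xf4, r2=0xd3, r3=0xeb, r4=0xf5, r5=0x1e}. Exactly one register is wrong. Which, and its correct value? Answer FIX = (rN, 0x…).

FIX = (r3, 0x06)

0: ✓ CMP  NZCV=1001
1: · SUBLE
2: ✓ MOVGE  r4←0xf5
3: · SUBHI
4: ✓ CMP  NZCV=0000
5: · MOVLE
6: ✓ MOVGT  r0←0x69
7: ✓ MOVCC  r0←0xc4
8: ✓ CMP  NZCV=0000
9: ✓ MOVGE  r0←0x57
10: · SUBMI
11: ✓ SUBCC  r3←0x06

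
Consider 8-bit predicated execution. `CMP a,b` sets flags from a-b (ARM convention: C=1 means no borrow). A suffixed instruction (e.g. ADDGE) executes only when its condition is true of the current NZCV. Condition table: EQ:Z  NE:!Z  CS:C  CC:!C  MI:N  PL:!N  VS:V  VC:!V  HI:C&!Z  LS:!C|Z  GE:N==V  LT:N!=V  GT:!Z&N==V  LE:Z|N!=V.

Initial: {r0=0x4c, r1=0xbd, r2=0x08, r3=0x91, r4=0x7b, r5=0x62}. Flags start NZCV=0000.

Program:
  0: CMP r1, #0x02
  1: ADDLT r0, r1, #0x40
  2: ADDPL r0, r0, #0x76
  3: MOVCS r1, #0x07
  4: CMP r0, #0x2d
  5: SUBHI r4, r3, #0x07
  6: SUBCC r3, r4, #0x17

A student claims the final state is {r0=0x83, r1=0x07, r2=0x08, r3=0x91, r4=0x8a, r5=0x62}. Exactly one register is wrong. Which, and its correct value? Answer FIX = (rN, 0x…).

FIX = (r0, 0xfd)

0: ✓ CMP  NZCV=1010
1: ✓ ADDLT  r0←0xfd
2: · ADDPL
3: ✓ MOVCS  r1←0x07
4: ✓ CMP  NZCV=1010
5: ✓ SUBHI  r4←0x8a
6: · SUBCC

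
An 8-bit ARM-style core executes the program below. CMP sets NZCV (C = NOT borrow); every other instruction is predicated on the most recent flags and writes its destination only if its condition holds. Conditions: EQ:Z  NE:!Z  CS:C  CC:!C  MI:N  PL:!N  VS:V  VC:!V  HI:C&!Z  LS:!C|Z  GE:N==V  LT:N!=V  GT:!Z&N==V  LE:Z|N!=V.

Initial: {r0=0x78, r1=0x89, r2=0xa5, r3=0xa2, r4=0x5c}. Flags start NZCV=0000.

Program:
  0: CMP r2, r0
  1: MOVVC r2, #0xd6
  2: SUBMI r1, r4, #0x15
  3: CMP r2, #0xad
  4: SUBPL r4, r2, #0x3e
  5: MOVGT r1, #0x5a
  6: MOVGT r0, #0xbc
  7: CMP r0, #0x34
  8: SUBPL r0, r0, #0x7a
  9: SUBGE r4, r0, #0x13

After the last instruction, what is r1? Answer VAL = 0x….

VAL = 0x89

0: ✓ CMP  NZCV=0011
1: · MOVVC
2: · SUBMI
3: ✓ CMP  NZCV=1000
4: · SUBPL
5: · MOVGT
6: · MOVGT
7: ✓ CMP  NZCV=0010
8: ✓ SUBPL  r0←0xfe
9: ✓ SUBGE  r4←0xeb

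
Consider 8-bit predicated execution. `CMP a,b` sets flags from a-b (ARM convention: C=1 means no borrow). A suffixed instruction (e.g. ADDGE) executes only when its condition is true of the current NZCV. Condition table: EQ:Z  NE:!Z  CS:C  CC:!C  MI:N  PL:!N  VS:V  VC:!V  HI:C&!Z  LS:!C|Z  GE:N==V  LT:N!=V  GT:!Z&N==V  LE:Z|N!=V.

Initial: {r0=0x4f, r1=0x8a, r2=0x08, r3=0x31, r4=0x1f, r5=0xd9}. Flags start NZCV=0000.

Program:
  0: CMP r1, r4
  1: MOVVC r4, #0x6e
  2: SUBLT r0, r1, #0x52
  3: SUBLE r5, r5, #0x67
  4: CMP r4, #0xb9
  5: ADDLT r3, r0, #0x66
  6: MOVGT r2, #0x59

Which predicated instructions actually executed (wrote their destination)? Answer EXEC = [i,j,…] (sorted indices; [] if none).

EXEC = [2,3,6]

[0] flags=0011 → (cmp)
[1] flags=0011 VC?F → skip
[2] flags=0011 LT?T → r0=0x38
[3] flags=0011 LE?T → r5=0x72
[4] flags=0000 → (cmp)
[5] flags=0000 LT?F → skip
[6] flags=0000 GT?T → r2=0x59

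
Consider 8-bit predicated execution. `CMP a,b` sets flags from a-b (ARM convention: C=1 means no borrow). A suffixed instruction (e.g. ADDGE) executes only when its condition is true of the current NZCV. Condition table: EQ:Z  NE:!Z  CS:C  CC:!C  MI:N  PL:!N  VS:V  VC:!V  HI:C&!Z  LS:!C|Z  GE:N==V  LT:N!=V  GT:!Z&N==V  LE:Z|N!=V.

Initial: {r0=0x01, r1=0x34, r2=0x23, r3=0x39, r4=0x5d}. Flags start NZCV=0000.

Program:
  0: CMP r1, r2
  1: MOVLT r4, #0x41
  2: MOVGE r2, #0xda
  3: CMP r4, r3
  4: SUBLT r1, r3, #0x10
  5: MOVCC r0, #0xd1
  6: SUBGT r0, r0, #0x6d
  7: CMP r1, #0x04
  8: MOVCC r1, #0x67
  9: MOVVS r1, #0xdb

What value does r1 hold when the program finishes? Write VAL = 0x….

VAL = 0x34

0: ✓ CMP  NZCV=0010
1: · MOVLT
2: ✓ MOVGE  r2←0xda
3: ✓ CMP  NZCV=0010
4: · SUBLT
5: · MOVCC
6: ✓ SUBGT  r0←0x94
7: ✓ CMP  NZCV=0010
8: · MOVCC
9: · MOVVS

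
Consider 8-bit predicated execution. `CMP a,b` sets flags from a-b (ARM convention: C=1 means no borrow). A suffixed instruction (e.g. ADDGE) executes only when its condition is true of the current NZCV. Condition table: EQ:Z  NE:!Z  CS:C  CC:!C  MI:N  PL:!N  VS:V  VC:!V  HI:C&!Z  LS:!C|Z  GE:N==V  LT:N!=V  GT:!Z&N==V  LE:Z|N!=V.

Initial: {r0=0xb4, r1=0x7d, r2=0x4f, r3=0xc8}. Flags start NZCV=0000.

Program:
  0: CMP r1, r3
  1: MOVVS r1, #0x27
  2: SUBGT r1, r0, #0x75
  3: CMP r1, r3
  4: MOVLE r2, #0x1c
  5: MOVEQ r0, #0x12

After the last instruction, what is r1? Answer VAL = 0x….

0: ✓ CMP  NZCV=1001
1: ✓ MOVVS  r1←0x27
2: ✓ SUBGT  r1←0x3f
3: ✓ CMP  NZCV=0000
4: · MOVLE
5: · MOVEQ

VAL = 0x3f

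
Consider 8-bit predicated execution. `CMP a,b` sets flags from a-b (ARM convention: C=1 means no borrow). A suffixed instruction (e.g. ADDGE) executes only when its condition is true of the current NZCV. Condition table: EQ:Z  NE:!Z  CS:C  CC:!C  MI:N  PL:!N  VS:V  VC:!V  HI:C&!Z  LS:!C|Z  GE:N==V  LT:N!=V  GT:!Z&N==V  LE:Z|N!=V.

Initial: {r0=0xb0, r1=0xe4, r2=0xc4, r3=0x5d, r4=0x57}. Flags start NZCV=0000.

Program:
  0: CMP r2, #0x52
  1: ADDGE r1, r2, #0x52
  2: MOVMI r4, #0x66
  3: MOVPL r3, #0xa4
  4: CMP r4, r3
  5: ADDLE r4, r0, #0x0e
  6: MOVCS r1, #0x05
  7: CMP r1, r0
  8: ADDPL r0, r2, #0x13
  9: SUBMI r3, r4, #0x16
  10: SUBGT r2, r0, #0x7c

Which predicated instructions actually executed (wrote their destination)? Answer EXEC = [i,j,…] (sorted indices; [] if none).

EXEC = [3,8,10]

0: ✓ CMP  NZCV=0011
1: · ADDGE
2: · MOVMI
3: ✓ MOVPL  r3←0xa4
4: ✓ CMP  NZCV=1001
5: · ADDLE
6: · MOVCS
7: ✓ CMP  NZCV=0010
8: ✓ ADDPL  r0←0xd7
9: · SUBMI
10: ✓ SUBGT  r2←0x5b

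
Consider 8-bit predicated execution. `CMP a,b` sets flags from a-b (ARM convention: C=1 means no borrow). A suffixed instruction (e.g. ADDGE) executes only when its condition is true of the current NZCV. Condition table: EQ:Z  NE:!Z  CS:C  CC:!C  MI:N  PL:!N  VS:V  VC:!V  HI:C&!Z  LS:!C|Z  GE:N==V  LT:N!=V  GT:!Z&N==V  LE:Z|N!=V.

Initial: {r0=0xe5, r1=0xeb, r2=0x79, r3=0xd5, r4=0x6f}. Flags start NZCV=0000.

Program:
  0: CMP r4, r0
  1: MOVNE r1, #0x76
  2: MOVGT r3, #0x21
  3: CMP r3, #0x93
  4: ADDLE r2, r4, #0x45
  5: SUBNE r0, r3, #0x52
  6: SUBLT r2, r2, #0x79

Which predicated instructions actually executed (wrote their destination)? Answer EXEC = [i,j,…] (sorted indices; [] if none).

EXEC = [1,2,5]

[0] flags=1001 → (cmp)
[1] flags=1001 NE?T → r1=0x76
[2] flags=1001 GT?T → r3=0x21
[3] flags=1001 → (cmp)
[4] flags=1001 LE?F → skip
[5] flags=1001 NE?T → r0=0xcf
[6] flags=1001 LT?F → skip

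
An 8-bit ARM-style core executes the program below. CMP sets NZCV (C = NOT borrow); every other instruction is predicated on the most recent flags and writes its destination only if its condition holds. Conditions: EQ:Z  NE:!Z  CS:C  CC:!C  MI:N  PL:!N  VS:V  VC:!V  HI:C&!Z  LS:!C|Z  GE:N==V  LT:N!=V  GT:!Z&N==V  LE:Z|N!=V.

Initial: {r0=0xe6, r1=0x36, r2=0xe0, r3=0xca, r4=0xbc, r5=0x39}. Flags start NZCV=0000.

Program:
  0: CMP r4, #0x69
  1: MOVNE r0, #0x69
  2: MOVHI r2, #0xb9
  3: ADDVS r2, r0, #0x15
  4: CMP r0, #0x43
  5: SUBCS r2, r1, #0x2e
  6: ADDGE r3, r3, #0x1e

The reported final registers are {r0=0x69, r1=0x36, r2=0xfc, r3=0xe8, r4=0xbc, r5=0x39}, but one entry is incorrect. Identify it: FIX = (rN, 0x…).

FIX = (r2, 0x08)

0: ✓ CMP  NZCV=0011
1: ✓ MOVNE  r0←0x69
2: ✓ MOVHI  r2←0xb9
3: ✓ ADDVS  r2←0x7e
4: ✓ CMP  NZCV=0010
5: ✓ SUBCS  r2←0x08
6: ✓ ADDGE  r3←0xe8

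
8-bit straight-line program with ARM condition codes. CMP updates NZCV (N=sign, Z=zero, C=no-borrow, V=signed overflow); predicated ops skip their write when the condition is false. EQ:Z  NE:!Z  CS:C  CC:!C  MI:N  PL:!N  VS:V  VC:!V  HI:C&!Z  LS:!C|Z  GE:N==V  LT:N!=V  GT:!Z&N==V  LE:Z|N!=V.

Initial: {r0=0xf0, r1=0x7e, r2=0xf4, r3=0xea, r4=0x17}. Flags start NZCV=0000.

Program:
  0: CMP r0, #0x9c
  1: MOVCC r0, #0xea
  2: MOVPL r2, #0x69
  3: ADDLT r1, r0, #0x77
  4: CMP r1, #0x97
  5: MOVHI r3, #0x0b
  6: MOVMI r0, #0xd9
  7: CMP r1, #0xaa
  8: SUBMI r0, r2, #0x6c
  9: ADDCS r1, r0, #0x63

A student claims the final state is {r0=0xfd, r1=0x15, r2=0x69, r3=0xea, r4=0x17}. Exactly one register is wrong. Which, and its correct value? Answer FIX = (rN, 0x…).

[0] flags=0010 → (cmp)
[1] flags=0010 CC?F → skip
[2] flags=0010 PL?T → r2=0x69
[3] flags=0010 LT?F → skip
[4] flags=1001 → (cmp)
[5] flags=1001 HI?F → skip
[6] flags=1001 MI?T → r0=0xd9
[7] flags=1001 → (cmp)
[8] flags=1001 MI?T → r0=0xfd
[9] flags=1001 CS?F → skip

FIX = (r1, 0x7e)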